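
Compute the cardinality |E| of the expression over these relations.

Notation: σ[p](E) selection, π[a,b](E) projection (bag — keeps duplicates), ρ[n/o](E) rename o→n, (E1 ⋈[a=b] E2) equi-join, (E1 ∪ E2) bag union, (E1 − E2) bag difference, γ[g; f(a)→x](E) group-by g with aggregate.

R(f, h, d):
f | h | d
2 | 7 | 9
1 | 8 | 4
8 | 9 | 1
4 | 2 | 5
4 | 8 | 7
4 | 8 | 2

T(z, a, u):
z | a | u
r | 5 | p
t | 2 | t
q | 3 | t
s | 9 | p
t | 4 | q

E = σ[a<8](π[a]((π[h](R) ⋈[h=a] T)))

Stepwise |·|:
  R → 6
  π[h](R) → 6
  T → 5
  (π[h](R) ⋈[h=a] T) → 2
  π[a]((π[h](R) ⋈[h=a] T)) → 2
  σ[a<8](π[a]((π[h](R) ⋈[h=a] T))) → 1

|E| = 1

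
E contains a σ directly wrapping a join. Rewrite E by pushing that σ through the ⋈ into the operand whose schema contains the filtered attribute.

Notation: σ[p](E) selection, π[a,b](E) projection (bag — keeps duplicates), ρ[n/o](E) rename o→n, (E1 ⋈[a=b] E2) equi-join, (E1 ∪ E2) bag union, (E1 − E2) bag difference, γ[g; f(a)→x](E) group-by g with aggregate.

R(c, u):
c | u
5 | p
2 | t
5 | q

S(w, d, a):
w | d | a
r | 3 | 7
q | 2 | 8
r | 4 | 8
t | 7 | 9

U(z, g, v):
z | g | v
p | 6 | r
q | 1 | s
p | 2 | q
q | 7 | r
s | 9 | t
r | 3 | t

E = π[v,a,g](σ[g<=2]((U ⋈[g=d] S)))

σ filters on g, owned by the left side.
E' = π[v,a,g]((σ[g<=2](U) ⋈[g=d] S))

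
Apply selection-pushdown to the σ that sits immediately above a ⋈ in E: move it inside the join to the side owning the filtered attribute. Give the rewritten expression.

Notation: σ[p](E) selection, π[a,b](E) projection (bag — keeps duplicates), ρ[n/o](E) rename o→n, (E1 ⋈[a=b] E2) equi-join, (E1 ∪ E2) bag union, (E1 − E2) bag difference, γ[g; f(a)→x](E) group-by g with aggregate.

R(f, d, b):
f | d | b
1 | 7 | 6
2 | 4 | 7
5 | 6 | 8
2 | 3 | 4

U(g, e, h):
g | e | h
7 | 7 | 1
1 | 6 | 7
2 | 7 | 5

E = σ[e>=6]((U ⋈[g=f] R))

σ filters on e, owned by the left side.
E' = (σ[e>=6](U) ⋈[g=f] R)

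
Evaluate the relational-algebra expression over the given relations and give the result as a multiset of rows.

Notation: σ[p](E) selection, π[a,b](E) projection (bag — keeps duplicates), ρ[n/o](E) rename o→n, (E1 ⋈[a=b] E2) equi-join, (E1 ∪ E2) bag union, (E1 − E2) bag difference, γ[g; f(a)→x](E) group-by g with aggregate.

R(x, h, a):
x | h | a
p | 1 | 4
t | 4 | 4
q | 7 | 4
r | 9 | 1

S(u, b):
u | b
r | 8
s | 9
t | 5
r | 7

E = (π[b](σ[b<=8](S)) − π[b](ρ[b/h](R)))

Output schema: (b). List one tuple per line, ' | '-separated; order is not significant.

Row counts bottom-up:
  S → 4
  σ[b<=8](S) → 3
  π[b](σ[b<=8](S)) → 3
  R → 4
  ρ[b/h](R) → 4
  π[b](ρ[b/h](R)) → 4
  (π[b](σ[b<=8](S)) − π[b](ρ[b/h](R))) → 2

== RESULT ==
b
5
8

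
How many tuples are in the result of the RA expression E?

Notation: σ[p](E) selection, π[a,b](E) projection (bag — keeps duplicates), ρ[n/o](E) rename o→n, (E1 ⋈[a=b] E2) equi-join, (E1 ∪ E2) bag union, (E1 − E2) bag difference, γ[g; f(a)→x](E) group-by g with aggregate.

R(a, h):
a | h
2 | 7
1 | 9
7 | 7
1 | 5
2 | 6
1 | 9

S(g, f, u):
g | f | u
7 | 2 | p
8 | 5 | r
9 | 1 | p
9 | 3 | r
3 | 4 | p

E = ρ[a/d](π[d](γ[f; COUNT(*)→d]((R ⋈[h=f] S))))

Stepwise |·|:
  R → 6
  S → 5
  (R ⋈[h=f] S) → 1
  γ[f; COUNT(*)→d]((R ⋈[h=f] S)) → 1
  π[d](γ[f; COUNT(*)→d]((R ⋈[h=f] S))) → 1
  ρ[a/d](π[d](γ[f; COUNT(*)→d]((R ⋈[h=f] S)))) → 1

|E| = 1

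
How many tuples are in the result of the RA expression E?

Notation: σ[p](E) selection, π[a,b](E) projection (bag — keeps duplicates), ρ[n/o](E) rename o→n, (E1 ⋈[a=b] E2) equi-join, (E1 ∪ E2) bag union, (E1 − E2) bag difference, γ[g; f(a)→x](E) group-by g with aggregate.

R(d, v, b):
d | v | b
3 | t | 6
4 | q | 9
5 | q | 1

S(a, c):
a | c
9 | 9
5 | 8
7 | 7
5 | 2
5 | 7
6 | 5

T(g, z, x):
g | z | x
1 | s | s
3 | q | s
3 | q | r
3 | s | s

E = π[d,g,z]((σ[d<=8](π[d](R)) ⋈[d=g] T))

Per-node cardinality:
  R → 3
  π[d](R) → 3
  σ[d<=8](π[d](R)) → 3
  T → 4
  (σ[d<=8](π[d](R)) ⋈[d=g] T) → 3
  π[d,g,z]((σ[d<=8](π[d](R)) ⋈[d=g] T)) → 3

|E| = 3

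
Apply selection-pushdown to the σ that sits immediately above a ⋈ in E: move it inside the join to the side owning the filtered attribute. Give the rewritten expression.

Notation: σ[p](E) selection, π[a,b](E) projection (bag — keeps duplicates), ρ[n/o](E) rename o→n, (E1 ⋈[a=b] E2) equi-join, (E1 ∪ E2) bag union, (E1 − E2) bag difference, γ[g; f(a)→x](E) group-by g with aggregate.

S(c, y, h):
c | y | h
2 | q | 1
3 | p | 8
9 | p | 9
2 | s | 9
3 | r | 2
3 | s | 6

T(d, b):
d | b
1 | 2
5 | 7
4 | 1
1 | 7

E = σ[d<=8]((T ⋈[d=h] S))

σ filters on d, owned by the left side.
E' = (σ[d<=8](T) ⋈[d=h] S)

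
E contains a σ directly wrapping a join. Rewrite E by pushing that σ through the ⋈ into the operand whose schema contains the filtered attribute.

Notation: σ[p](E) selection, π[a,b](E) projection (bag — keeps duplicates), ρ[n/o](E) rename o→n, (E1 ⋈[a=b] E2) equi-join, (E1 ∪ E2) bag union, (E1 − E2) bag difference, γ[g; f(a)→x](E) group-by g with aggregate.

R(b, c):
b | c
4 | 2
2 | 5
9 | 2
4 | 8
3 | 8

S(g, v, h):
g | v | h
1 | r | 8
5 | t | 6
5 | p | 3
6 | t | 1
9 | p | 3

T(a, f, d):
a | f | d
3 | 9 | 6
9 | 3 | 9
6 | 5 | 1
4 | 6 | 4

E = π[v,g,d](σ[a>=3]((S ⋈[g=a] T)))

σ filters on a, owned by the right side.
E' = π[v,g,d]((S ⋈[g=a] σ[a>=3](T)))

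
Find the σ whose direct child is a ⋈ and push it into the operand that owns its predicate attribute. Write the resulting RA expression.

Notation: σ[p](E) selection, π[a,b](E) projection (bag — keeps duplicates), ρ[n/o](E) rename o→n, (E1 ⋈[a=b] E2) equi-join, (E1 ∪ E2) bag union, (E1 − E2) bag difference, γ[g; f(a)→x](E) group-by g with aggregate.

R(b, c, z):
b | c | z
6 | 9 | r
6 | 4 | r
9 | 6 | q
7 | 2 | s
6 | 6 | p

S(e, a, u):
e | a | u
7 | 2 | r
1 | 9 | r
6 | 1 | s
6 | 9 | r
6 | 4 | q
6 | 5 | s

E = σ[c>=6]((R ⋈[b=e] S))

σ filters on c, owned by the left side.
E' = (σ[c>=6](R) ⋈[b=e] S)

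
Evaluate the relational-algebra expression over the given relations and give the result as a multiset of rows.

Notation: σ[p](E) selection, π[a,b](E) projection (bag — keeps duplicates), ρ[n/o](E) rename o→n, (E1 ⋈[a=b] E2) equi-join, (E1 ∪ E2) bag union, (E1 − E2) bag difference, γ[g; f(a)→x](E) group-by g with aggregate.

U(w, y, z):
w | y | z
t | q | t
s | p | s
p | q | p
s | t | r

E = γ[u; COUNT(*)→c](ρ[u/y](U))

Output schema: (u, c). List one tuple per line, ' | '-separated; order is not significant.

Row counts bottom-up:
  U → 4
  ρ[u/y](U) → 4
  γ[u; COUNT(*)→c](ρ[u/y](U)) → 3

== RESULT ==
u | c
p | 1
q | 2
t | 1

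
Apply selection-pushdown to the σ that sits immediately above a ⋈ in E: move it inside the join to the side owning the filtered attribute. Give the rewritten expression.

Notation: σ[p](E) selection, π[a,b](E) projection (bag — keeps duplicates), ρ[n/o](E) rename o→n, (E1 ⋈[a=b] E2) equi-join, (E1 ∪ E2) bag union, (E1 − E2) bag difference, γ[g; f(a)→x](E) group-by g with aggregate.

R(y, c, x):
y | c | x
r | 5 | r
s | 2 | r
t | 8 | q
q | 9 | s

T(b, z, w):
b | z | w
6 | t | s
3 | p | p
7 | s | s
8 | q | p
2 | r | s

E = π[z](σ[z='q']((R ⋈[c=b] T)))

σ filters on z, owned by the right side.
E' = π[z]((R ⋈[c=b] σ[z='q'](T)))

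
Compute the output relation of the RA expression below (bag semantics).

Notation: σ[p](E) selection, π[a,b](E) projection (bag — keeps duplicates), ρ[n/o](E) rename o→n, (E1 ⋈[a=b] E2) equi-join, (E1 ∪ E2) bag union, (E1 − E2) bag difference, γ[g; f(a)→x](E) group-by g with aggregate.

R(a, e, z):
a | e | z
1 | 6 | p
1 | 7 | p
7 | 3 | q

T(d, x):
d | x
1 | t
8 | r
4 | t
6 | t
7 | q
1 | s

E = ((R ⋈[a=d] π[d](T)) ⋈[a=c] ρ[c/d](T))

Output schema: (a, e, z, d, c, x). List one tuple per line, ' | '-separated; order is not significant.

Subexpression sizes:
  R → 3
  T → 6
  π[d](T) → 6
  (R ⋈[a=d] π[d](T)) → 5
  T → 6
  ρ[c/d](T) → 6
  ((R ⋈[a=d] π[d](T)) ⋈[a=c] ρ[c/d](T)) → 9

== RESULT ==
a | e | z | d | c | x
1 | 6 | p | 1 | 1 | s
1 | 6 | p | 1 | 1 | s
1 | 6 | p | 1 | 1 | t
1 | 6 | p | 1 | 1 | t
1 | 7 | p | 1 | 1 | s
1 | 7 | p | 1 | 1 | s
1 | 7 | p | 1 | 1 | t
1 | 7 | p | 1 | 1 | t
7 | 3 | q | 7 | 7 | q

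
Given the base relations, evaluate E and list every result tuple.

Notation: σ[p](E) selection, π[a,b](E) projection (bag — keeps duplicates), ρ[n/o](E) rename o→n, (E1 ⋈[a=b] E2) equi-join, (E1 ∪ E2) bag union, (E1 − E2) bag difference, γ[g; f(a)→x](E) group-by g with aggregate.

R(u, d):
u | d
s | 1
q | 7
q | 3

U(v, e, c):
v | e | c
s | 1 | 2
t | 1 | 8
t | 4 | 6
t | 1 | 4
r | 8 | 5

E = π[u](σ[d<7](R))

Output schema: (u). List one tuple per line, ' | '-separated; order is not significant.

Stepwise |·|:
  R → 3
  σ[d<7](R) → 2
  π[u](σ[d<7](R)) → 2

== RESULT ==
u
q
s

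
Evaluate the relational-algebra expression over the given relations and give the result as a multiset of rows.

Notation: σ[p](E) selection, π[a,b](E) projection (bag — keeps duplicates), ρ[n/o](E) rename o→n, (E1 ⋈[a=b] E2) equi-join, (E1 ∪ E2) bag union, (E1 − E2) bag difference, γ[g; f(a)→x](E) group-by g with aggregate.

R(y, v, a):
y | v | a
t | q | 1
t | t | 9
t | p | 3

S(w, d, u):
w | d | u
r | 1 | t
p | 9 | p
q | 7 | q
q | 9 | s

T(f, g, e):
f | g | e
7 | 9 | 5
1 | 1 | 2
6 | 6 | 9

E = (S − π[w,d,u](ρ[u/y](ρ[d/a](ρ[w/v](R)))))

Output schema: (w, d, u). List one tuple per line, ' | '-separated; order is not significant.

Subexpression sizes:
  S → 4
  R → 3
  ρ[w/v](R) → 3
  ρ[d/a](ρ[w/v](R)) → 3
  ρ[u/y](ρ[d/a](ρ[w/v](R))) → 3
  π[w,d,u](ρ[u/y](ρ[d/a](ρ[w/v](R)))) → 3
  (S − π[w,d,u](ρ[u/y](ρ[d/a](ρ[w/v](R))))) → 4

== RESULT ==
w | d | u
p | 9 | p
q | 7 | q
q | 9 | s
r | 1 | t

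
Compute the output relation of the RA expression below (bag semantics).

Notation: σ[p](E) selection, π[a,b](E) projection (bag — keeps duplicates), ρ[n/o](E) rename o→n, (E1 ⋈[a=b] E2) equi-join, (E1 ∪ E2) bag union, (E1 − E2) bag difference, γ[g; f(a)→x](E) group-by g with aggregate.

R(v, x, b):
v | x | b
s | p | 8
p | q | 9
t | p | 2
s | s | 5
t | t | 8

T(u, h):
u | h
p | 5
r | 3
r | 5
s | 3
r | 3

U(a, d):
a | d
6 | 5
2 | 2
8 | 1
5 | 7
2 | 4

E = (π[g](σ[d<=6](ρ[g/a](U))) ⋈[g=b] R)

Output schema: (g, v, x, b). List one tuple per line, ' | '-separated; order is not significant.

Per-node cardinality:
  U → 5
  ρ[g/a](U) → 5
  σ[d<=6](ρ[g/a](U)) → 4
  π[g](σ[d<=6](ρ[g/a](U))) → 4
  R → 5
  (π[g](σ[d<=6](ρ[g/a](U))) ⋈[g=b] R) → 4

== RESULT ==
g | v | x | b
2 | t | p | 2
2 | t | p | 2
8 | s | p | 8
8 | t | t | 8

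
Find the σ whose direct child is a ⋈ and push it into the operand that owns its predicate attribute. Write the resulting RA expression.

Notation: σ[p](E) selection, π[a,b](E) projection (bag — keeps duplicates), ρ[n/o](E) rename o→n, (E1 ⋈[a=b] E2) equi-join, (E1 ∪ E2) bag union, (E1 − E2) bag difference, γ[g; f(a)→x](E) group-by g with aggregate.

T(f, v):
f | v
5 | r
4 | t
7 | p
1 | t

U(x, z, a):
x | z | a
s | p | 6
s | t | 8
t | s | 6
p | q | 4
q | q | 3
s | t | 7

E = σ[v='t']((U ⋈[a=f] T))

σ filters on v, owned by the right side.
E' = (U ⋈[a=f] σ[v='t'](T))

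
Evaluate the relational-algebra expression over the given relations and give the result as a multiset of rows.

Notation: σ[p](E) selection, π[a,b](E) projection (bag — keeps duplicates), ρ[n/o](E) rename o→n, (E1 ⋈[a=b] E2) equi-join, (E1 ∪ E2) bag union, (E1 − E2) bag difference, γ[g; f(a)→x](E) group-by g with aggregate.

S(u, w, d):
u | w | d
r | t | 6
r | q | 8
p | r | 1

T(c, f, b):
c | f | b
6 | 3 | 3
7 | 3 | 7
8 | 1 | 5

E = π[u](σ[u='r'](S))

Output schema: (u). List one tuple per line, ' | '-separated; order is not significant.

Row counts bottom-up:
  S → 3
  σ[u='r'](S) → 2
  π[u](σ[u='r'](S)) → 2

== RESULT ==
u
r
r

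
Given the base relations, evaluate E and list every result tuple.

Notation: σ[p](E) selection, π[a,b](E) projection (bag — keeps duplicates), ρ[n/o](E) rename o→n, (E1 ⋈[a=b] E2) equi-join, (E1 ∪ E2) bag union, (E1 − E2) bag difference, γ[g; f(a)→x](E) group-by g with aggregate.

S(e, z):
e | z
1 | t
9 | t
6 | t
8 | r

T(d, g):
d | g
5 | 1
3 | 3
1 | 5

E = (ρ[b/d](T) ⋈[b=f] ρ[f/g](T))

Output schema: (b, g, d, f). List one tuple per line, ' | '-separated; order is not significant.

Subexpression sizes:
  T → 3
  ρ[b/d](T) → 3
  T → 3
  ρ[f/g](T) → 3
  (ρ[b/d](T) ⋈[b=f] ρ[f/g](T)) → 3

== RESULT ==
b | g | d | f
1 | 5 | 5 | 1
3 | 3 | 3 | 3
5 | 1 | 1 | 5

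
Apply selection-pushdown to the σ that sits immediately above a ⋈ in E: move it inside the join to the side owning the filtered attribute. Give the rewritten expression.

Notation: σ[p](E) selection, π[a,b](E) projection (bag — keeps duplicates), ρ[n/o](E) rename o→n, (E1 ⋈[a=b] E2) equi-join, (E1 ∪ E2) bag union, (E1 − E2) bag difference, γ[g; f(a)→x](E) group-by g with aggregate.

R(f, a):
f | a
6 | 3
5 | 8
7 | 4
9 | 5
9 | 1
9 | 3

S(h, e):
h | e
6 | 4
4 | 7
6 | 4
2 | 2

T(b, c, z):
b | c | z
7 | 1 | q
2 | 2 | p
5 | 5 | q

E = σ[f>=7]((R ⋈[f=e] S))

σ filters on f, owned by the left side.
E' = (σ[f>=7](R) ⋈[f=e] S)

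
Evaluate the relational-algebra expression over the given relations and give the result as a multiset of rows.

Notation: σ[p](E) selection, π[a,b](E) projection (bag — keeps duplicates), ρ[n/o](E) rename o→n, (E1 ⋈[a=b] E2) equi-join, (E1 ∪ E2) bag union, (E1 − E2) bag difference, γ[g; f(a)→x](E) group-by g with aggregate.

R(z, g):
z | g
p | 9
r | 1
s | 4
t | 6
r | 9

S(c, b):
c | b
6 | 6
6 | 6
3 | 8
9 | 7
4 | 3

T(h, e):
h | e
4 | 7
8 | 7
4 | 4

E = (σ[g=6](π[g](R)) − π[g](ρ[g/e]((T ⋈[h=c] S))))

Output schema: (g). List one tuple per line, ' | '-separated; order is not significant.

Subexpression sizes:
  R → 5
  π[g](R) → 5
  σ[g=6](π[g](R)) → 1
  T → 3
  S → 5
  (T ⋈[h=c] S) → 2
  ρ[g/e]((T ⋈[h=c] S)) → 2
  π[g](ρ[g/e]((T ⋈[h=c] S))) → 2
  (σ[g=6](π[g](R)) − π[g](ρ[g/e]((T ⋈[h=c] S)))) → 1

== RESULT ==
g
6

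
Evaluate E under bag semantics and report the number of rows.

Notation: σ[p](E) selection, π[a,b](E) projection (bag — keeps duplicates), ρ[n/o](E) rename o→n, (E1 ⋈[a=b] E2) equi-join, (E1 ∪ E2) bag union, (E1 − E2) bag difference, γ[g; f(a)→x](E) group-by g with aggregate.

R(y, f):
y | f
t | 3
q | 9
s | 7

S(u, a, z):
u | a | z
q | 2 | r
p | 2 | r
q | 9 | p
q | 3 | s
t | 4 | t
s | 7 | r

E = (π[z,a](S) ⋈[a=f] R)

Stepwise |·|:
  S → 6
  π[z,a](S) → 6
  R → 3
  (π[z,a](S) ⋈[a=f] R) → 3

|E| = 3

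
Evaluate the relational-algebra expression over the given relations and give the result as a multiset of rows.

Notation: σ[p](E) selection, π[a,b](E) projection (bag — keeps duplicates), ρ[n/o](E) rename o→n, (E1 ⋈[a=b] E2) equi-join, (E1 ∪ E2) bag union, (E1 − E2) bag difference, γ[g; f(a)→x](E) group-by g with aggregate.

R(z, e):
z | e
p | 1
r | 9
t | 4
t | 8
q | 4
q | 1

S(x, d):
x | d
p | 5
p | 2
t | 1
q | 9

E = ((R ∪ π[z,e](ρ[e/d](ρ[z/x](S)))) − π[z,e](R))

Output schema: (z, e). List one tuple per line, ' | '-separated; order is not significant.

Row counts bottom-up:
  R → 6
  S → 4
  ρ[z/x](S) → 4
  ρ[e/d](ρ[z/x](S)) → 4
  π[z,e](ρ[e/d](ρ[z/x](S))) → 4
  (R ∪ π[z,e](ρ[e/d](ρ[z/x](S)))) → 10
  R → 6
  π[z,e](R) → 6
  ((R ∪ π[z,e](ρ[e/d](ρ[z/x](S)))) − π[z,e](R)) → 4

== RESULT ==
z | e
p | 2
p | 5
q | 9
t | 1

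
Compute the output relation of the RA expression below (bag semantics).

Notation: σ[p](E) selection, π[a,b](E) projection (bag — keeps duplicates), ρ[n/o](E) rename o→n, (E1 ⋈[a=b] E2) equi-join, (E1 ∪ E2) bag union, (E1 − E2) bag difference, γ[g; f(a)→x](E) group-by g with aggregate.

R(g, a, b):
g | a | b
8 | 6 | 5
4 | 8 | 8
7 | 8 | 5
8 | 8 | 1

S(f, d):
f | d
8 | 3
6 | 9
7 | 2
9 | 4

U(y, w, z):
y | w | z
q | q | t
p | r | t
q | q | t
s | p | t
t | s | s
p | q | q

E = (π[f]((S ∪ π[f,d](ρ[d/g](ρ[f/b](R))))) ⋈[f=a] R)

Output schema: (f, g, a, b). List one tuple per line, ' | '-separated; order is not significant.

Per-node cardinality:
  S → 4
  R → 4
  ρ[f/b](R) → 4
  ρ[d/g](ρ[f/b](R)) → 4
  π[f,d](ρ[d/g](ρ[f/b](R))) → 4
  (S ∪ π[f,d](ρ[d/g](ρ[f/b](R)))) → 8
  π[f]((S ∪ π[f,d](ρ[d/g](ρ[f/b](R))))) → 8
  R → 4
  (π[f]((S ∪ π[f,d](ρ[d/g](ρ[f/b](R))))) ⋈[f=a] R) → 7

== RESULT ==
f | g | a | b
6 | 8 | 6 | 5
8 | 4 | 8 | 8
8 | 4 | 8 | 8
8 | 7 | 8 | 5
8 | 7 | 8 | 5
8 | 8 | 8 | 1
8 | 8 | 8 | 1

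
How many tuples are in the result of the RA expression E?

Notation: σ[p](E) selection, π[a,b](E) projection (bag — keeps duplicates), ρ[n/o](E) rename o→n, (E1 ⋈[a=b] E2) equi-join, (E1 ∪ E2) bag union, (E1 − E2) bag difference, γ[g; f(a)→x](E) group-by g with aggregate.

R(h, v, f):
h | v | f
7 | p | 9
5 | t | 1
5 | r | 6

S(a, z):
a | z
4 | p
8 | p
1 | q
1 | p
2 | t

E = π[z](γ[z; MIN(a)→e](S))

Subexpression sizes:
  S → 5
  γ[z; MIN(a)→e](S) → 3
  π[z](γ[z; MIN(a)→e](S)) → 3

|E| = 3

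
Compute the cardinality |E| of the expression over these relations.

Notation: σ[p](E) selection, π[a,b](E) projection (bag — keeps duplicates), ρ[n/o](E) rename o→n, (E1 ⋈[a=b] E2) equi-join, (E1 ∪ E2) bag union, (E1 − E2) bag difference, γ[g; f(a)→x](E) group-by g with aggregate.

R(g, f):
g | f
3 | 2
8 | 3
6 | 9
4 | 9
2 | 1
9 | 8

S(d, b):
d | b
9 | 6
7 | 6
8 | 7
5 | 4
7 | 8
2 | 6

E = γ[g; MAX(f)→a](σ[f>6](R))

Stepwise |·|:
  R → 6
  σ[f>6](R) → 3
  γ[g; MAX(f)→a](σ[f>6](R)) → 3

|E| = 3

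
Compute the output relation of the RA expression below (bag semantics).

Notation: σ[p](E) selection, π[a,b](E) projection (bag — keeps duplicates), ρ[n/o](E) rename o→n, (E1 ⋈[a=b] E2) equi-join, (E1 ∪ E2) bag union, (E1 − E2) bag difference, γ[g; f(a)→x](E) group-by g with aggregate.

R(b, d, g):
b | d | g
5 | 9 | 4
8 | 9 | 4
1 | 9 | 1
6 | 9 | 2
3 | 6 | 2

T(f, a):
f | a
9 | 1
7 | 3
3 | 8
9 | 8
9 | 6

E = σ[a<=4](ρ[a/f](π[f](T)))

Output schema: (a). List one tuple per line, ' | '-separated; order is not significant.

Row counts bottom-up:
  T → 5
  π[f](T) → 5
  ρ[a/f](π[f](T)) → 5
  σ[a<=4](ρ[a/f](π[f](T))) → 1

== RESULT ==
a
3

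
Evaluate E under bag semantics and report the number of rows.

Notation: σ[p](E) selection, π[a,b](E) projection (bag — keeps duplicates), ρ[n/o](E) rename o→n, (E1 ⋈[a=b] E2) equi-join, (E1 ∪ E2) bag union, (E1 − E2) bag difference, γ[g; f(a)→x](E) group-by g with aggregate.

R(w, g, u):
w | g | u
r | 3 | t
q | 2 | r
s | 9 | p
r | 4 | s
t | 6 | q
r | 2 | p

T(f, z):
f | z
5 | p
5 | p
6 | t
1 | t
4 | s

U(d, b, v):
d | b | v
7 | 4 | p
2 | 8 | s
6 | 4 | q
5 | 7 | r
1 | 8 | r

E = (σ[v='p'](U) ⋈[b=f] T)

Row counts bottom-up:
  U → 5
  σ[v='p'](U) → 1
  T → 5
  (σ[v='p'](U) ⋈[b=f] T) → 1

|E| = 1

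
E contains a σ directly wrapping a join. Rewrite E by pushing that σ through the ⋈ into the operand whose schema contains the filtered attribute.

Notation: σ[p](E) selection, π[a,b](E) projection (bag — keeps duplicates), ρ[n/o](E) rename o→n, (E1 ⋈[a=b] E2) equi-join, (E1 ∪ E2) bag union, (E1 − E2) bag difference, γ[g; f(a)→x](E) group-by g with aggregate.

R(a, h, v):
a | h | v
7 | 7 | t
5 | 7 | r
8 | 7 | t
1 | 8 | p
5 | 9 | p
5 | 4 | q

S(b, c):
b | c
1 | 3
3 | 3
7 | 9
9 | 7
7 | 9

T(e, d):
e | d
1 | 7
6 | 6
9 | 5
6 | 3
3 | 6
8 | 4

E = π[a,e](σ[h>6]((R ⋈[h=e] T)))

σ filters on h, owned by the left side.
E' = π[a,e]((σ[h>6](R) ⋈[h=e] T))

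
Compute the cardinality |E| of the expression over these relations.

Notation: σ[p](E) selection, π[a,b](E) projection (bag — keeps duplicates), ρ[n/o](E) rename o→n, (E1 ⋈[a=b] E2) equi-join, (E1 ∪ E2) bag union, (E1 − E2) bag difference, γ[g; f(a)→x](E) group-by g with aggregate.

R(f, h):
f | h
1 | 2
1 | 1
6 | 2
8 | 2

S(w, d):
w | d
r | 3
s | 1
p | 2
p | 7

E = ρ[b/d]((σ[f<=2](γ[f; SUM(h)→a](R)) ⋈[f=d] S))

Row counts bottom-up:
  R → 4
  γ[f; SUM(h)→a](R) → 3
  σ[f<=2](γ[f; SUM(h)→a](R)) → 1
  S → 4
  (σ[f<=2](γ[f; SUM(h)→a](R)) ⋈[f=d] S) → 1
  ρ[b/d]((σ[f<=2](γ[f; SUM(h)→a](R)) ⋈[f=d] S)) → 1

|E| = 1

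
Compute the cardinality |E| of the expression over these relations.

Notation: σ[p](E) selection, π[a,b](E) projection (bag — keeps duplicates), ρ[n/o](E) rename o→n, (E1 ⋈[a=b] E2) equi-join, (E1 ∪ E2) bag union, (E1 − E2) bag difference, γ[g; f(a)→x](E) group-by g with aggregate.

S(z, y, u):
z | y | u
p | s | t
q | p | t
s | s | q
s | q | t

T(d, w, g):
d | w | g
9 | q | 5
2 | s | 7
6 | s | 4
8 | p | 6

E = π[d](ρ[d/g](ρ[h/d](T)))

Row counts bottom-up:
  T → 4
  ρ[h/d](T) → 4
  ρ[d/g](ρ[h/d](T)) → 4
  π[d](ρ[d/g](ρ[h/d](T))) → 4

|E| = 4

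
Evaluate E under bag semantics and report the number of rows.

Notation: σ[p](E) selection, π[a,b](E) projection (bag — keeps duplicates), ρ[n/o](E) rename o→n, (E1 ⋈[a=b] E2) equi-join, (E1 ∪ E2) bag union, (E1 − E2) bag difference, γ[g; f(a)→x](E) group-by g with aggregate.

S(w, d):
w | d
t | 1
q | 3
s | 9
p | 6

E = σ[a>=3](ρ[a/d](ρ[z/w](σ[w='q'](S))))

Per-node cardinality:
  S → 4
  σ[w='q'](S) → 1
  ρ[z/w](σ[w='q'](S)) → 1
  ρ[a/d](ρ[z/w](σ[w='q'](S))) → 1
  σ[a>=3](ρ[a/d](ρ[z/w](σ[w='q'](S)))) → 1

|E| = 1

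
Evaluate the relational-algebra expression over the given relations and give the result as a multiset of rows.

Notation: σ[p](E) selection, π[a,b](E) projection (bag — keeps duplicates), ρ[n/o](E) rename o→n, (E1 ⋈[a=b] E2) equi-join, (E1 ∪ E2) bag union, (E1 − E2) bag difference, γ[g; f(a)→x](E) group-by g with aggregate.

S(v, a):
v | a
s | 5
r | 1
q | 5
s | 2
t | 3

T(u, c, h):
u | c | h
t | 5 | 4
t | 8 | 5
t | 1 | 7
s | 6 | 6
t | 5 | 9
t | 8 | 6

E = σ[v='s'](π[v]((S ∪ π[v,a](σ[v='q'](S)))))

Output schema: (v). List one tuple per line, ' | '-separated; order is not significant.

Per-node cardinality:
  S → 5
  S → 5
  σ[v='q'](S) → 1
  π[v,a](σ[v='q'](S)) → 1
  (S ∪ π[v,a](σ[v='q'](S))) → 6
  π[v]((S ∪ π[v,a](σ[v='q'](S)))) → 6
  σ[v='s'](π[v]((S ∪ π[v,a](σ[v='q'](S))))) → 2

== RESULT ==
v
s
s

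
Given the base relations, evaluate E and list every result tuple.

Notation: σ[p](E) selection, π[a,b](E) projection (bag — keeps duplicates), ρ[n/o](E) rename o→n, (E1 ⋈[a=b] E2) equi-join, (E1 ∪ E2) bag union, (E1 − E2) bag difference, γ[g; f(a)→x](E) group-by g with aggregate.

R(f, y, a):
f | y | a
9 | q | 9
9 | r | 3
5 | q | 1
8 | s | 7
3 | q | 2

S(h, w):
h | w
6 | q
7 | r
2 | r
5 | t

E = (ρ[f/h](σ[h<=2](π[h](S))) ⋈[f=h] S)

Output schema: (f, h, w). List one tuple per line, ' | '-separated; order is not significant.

Subexpression sizes:
  S → 4
  π[h](S) → 4
  σ[h<=2](π[h](S)) → 1
  ρ[f/h](σ[h<=2](π[h](S))) → 1
  S → 4
  (ρ[f/h](σ[h<=2](π[h](S))) ⋈[f=h] S) → 1

== RESULT ==
f | h | w
2 | 2 | r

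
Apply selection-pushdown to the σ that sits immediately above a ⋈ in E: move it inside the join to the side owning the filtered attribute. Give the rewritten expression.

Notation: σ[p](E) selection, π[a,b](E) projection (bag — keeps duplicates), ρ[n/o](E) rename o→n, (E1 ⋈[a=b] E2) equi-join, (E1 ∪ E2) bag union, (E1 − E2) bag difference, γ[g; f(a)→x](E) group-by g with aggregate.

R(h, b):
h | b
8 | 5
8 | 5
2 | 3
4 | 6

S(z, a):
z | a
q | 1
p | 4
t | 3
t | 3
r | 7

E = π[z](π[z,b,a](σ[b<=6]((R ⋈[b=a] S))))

σ filters on b, owned by the left side.
E' = π[z](π[z,b,a]((σ[b<=6](R) ⋈[b=a] S)))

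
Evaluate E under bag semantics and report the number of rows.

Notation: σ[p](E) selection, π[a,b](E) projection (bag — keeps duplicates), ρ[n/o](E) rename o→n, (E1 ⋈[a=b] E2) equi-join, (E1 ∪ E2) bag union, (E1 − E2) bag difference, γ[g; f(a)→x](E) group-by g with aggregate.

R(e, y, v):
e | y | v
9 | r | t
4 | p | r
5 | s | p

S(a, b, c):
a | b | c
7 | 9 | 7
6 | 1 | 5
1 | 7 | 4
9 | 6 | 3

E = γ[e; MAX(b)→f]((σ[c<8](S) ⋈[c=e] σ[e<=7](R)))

Subexpression sizes:
  S → 4
  σ[c<8](S) → 4
  R → 3
  σ[e<=7](R) → 2
  (σ[c<8](S) ⋈[c=e] σ[e<=7](R)) → 2
  γ[e; MAX(b)→f]((σ[c<8](S) ⋈[c=e] σ[e<=7](R))) → 2

|E| = 2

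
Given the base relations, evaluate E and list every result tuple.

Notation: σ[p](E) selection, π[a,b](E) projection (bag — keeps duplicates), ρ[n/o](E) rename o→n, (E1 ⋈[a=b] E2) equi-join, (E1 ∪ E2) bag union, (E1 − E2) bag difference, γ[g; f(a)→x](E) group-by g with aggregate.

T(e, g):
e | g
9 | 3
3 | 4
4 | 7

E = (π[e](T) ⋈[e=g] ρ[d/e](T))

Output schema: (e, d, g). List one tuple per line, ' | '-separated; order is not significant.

Subexpression sizes:
  T → 3
  π[e](T) → 3
  T → 3
  ρ[d/e](T) → 3
  (π[e](T) ⋈[e=g] ρ[d/e](T)) → 2

== RESULT ==
e | d | g
3 | 9 | 3
4 | 3 | 4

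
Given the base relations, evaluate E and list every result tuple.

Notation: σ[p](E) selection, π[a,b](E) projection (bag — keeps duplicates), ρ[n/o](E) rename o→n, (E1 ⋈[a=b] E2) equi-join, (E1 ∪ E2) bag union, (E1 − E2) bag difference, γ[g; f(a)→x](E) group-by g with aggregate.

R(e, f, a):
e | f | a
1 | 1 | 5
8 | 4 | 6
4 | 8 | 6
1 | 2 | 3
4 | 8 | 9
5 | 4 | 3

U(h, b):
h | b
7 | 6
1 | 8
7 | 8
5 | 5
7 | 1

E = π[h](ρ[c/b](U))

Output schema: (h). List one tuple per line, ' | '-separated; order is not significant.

Subexpression sizes:
  U → 5
  ρ[c/b](U) → 5
  π[h](ρ[c/b](U)) → 5

== RESULT ==
h
1
5
7
7
7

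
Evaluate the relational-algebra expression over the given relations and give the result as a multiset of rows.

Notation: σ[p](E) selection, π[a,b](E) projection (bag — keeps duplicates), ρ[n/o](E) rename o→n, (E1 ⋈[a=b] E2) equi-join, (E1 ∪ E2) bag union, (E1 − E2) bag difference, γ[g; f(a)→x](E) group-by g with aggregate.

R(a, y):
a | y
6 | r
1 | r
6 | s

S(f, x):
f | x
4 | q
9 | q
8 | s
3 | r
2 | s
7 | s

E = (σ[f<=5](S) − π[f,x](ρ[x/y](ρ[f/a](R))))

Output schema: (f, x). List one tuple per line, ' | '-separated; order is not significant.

Subexpression sizes:
  S → 6
  σ[f<=5](S) → 3
  R → 3
  ρ[f/a](R) → 3
  ρ[x/y](ρ[f/a](R)) → 3
  π[f,x](ρ[x/y](ρ[f/a](R))) → 3
  (σ[f<=5](S) − π[f,x](ρ[x/y](ρ[f/a](R)))) → 3

== RESULT ==
f | x
2 | s
3 | r
4 | q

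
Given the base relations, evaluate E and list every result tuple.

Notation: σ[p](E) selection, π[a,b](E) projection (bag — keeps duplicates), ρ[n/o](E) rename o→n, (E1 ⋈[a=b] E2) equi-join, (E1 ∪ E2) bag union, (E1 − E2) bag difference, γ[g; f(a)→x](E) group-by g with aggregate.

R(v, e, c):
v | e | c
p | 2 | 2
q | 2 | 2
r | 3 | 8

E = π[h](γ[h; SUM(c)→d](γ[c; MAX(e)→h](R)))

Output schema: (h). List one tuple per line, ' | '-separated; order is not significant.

Row counts bottom-up:
  R → 3
  γ[c; MAX(e)→h](R) → 2
  γ[h; SUM(c)→d](γ[c; MAX(e)→h](R)) → 2
  π[h](γ[h; SUM(c)→d](γ[c; MAX(e)→h](R))) → 2

== RESULT ==
h
2
3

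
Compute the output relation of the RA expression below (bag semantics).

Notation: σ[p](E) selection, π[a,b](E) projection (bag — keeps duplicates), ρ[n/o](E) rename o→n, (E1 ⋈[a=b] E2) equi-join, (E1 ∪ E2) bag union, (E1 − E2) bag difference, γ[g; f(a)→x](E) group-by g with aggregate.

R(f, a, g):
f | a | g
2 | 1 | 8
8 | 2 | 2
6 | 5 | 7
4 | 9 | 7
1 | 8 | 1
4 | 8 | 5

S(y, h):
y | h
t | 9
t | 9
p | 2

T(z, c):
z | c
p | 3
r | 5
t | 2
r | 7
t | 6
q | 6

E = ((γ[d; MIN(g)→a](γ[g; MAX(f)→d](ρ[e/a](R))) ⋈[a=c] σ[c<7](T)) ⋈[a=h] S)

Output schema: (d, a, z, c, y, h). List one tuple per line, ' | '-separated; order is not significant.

Per-node cardinality:
  R → 6
  ρ[e/a](R) → 6
  γ[g; MAX(f)→d](ρ[e/a](R)) → 5
  γ[d; MIN(g)→a](γ[g; MAX(f)→d](ρ[e/a](R))) → 5
  T → 6
  σ[c<7](T) → 5
  (γ[d; MIN(g)→a](γ[g; MAX(f)→d](ρ[e/a](R))) ⋈[a=c] σ[c<7](T)) → 2
  S → 3
  ((γ[d; MIN(g)→a](γ[g; MAX(f)→d](ρ[e/a](R))) ⋈[a=c] σ[c<7](T)) ⋈[a=h] S) → 1

== RESULT ==
d | a | z | c | y | h
8 | 2 | t | 2 | p | 2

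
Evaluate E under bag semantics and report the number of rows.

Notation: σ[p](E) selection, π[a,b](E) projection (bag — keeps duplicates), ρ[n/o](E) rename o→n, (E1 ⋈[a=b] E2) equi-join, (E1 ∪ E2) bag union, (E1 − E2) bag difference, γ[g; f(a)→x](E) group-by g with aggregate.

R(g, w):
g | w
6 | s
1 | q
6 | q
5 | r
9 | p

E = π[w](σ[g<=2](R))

Subexpression sizes:
  R → 5
  σ[g<=2](R) → 1
  π[w](σ[g<=2](R)) → 1

|E| = 1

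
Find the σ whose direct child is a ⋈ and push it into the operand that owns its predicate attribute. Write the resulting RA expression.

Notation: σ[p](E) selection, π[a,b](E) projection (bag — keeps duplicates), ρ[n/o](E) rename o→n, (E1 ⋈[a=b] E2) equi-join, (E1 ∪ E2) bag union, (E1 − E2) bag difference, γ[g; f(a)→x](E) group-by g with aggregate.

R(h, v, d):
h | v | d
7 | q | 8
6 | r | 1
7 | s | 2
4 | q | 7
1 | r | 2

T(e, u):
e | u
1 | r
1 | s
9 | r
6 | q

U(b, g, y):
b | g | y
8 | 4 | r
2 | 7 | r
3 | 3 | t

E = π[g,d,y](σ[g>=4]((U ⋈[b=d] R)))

σ filters on g, owned by the left side.
E' = π[g,d,y]((σ[g>=4](U) ⋈[b=d] R))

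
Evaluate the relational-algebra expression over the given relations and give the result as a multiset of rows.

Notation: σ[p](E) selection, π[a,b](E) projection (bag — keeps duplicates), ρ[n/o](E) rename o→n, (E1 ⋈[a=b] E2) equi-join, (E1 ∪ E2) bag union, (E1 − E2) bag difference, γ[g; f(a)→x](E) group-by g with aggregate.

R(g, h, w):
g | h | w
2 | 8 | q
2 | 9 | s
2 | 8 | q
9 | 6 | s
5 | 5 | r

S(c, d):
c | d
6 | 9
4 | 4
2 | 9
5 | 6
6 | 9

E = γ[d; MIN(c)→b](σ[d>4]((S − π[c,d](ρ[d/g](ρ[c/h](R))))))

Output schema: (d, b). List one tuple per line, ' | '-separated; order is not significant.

Subexpression sizes:
  S → 5
  R → 5
  ρ[c/h](R) → 5
  ρ[d/g](ρ[c/h](R)) → 5
  π[c,d](ρ[d/g](ρ[c/h](R))) → 5
  (S − π[c,d](ρ[d/g](ρ[c/h](R)))) → 4
  σ[d>4]((S − π[c,d](ρ[d/g](ρ[c/h](R))))) → 3
  γ[d; MIN(c)→b](σ[d>4]((S − π[c,d](ρ[d/g](ρ[c/h](R)))))) → 2

== RESULT ==
d | b
6 | 5
9 | 2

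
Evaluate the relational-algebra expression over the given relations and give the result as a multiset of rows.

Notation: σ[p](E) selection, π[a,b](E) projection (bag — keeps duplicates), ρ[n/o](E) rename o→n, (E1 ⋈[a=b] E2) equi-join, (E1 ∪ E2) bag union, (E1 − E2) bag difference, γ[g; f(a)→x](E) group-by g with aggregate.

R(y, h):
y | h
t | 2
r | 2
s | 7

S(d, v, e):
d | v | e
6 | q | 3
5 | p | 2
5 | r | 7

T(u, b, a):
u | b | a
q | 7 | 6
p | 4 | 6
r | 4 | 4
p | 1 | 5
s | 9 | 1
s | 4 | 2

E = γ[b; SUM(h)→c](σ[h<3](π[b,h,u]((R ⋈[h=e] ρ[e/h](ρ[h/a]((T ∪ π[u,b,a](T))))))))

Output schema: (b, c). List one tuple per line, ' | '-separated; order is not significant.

Row counts bottom-up:
  R → 3
  T → 6
  T → 6
  π[u,b,a](T) → 6
  (T ∪ π[u,b,a](T)) → 12
  ρ[h/a]((T ∪ π[u,b,a](T))) → 12
  ρ[e/h](ρ[h/a]((T ∪ π[u,b,a](T)))) → 12
  (R ⋈[h=e] ρ[e/h](ρ[h/a]((T ∪ π[u,b,a](T))))) → 4
  π[b,h,u]((R ⋈[h=e] ρ[e/h](ρ[h/a]((T ∪ π[u,b,a](T)))))) → 4
  σ[h<3](π[b,h,u]((R ⋈[h=e] ρ[e/h](ρ[h/a]((T ∪ π[u,b,a](T))))))) → 4
  γ[b; SUM(h)→c](σ[h<3](π[b,h,u]((R ⋈[h=e] ρ[e/h](ρ[h/a]((T ∪ π[u,b,a](T)))))))) → 1

== RESULT ==
b | c
4 | 8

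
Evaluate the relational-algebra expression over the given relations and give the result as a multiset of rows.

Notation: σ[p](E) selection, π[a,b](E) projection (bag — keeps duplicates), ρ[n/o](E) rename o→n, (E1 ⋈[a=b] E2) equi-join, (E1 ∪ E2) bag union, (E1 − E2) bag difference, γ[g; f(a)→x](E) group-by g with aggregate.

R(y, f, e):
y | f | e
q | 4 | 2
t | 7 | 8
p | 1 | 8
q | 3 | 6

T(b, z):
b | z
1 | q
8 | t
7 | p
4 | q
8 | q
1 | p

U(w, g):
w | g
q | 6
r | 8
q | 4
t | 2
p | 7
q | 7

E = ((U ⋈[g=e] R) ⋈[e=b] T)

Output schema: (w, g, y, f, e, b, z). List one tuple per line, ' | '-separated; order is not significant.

Per-node cardinality:
  U → 6
  R → 4
  (U ⋈[g=e] R) → 4
  T → 6
  ((U ⋈[g=e] R) ⋈[e=b] T) → 4

== RESULT ==
w | g | y | f | e | b | z
r | 8 | p | 1 | 8 | 8 | q
r | 8 | p | 1 | 8 | 8 | t
r | 8 | t | 7 | 8 | 8 | q
r | 8 | t | 7 | 8 | 8 | t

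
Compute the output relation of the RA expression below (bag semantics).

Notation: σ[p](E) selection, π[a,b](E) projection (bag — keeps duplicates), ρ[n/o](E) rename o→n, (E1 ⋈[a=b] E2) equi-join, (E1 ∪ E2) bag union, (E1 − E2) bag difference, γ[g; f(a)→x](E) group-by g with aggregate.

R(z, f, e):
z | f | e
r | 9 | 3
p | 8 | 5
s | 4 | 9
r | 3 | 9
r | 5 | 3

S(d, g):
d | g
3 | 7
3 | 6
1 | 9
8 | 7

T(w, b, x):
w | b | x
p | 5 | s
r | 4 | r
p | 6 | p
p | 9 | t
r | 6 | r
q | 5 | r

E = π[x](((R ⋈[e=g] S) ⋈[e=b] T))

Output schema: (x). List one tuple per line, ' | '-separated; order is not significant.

Stepwise |·|:
  R → 5
  S → 4
  (R ⋈[e=g] S) → 2
  T → 6
  ((R ⋈[e=g] S) ⋈[e=b] T) → 2
  π[x](((R ⋈[e=g] S) ⋈[e=b] T)) → 2

== RESULT ==
x
t
t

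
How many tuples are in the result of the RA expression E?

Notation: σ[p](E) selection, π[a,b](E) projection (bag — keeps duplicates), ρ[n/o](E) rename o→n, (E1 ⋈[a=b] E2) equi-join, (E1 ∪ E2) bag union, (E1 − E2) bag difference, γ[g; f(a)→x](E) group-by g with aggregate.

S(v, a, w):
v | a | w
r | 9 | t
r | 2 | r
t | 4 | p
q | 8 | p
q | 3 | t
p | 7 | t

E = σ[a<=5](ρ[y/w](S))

Stepwise |·|:
  S → 6
  ρ[y/w](S) → 6
  σ[a<=5](ρ[y/w](S)) → 3

|E| = 3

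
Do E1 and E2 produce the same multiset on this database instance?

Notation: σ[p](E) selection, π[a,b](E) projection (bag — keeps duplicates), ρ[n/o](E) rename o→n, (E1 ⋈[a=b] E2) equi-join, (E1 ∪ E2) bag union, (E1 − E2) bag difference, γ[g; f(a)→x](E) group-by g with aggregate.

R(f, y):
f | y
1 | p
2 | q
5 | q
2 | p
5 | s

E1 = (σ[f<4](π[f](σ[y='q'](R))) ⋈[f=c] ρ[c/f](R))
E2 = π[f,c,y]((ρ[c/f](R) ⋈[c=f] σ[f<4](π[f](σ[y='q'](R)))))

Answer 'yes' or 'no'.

E1 per-node cardinality:
  R → 5
  σ[y='q'](R) → 2
  π[f](σ[y='q'](R)) → 2
  σ[f<4](π[f](σ[y='q'](R))) → 1
  R → 5
  ρ[c/f](R) → 5
  (σ[f<4](π[f](σ[y='q'](R))) ⋈[f=c] ρ[c/f](R)) → 2
E2 per-node cardinality:
  R → 5
  ρ[c/f](R) → 5
  R → 5
  σ[y='q'](R) → 2
  π[f](σ[y='q'](R)) → 2
  σ[f<4](π[f](σ[y='q'](R))) → 1
  (ρ[c/f](R) ⋈[c=f] σ[f<4](π[f](σ[y='q'](R)))) → 2
  π[f,c,y]((ρ[c/f](R) ⋈[c=f] σ[f<4](π[f](σ[y='q'](R))))) → 2

E1 and E2 produce the same multiset:
f | c | y
2 | 2 | p
2 | 2 | q

yes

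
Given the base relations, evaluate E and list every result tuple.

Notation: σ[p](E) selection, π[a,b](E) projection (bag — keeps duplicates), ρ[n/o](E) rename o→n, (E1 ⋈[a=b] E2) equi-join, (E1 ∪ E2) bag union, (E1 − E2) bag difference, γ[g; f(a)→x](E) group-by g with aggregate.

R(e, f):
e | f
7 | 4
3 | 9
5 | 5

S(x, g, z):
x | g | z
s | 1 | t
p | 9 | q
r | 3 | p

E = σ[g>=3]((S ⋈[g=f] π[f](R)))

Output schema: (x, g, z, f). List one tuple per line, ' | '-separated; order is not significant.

Stepwise |·|:
  S → 3
  R → 3
  π[f](R) → 3
  (S ⋈[g=f] π[f](R)) → 1
  σ[g>=3]((S ⋈[g=f] π[f](R))) → 1

== RESULT ==
x | g | z | f
p | 9 | q | 9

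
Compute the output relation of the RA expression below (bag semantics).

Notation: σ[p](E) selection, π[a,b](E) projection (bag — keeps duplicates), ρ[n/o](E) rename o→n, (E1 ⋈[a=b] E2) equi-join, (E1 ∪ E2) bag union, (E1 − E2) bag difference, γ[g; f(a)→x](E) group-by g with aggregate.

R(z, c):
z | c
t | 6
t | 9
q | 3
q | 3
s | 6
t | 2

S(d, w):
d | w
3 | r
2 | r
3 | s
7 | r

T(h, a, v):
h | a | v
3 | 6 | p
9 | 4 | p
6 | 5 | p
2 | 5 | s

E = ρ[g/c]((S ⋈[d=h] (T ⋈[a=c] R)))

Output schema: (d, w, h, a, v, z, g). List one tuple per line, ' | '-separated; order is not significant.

Stepwise |·|:
  S → 4
  T → 4
  R → 6
  (T ⋈[a=c] R) → 2
  (S ⋈[d=h] (T ⋈[a=c] R)) → 4
  ρ[g/c]((S ⋈[d=h] (T ⋈[a=c] R))) → 4

== RESULT ==
d | w | h | a | v | z | g
3 | r | 3 | 6 | p | s | 6
3 | r | 3 | 6 | p | t | 6
3 | s | 3 | 6 | p | s | 6
3 | s | 3 | 6 | p | t | 6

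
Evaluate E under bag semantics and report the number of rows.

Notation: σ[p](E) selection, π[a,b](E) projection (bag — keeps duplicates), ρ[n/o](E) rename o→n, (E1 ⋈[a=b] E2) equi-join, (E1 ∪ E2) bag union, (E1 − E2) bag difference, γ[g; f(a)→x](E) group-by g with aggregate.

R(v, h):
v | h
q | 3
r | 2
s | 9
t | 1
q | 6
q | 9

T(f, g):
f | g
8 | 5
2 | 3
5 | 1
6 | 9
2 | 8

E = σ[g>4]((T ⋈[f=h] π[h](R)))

Per-node cardinality:
  T → 5
  R → 6
  π[h](R) → 6
  (T ⋈[f=h] π[h](R)) → 3
  σ[g>4]((T ⋈[f=h] π[h](R))) → 2

|E| = 2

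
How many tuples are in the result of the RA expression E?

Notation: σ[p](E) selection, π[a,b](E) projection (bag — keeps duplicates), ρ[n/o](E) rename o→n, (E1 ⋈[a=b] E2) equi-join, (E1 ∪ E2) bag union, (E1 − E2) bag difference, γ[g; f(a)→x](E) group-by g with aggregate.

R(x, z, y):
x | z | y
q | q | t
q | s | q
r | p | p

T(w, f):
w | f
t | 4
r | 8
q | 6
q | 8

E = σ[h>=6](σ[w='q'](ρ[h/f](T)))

Subexpression sizes:
  T → 4
  ρ[h/f](T) → 4
  σ[w='q'](ρ[h/f](T)) → 2
  σ[h>=6](σ[w='q'](ρ[h/f](T))) → 2

|E| = 2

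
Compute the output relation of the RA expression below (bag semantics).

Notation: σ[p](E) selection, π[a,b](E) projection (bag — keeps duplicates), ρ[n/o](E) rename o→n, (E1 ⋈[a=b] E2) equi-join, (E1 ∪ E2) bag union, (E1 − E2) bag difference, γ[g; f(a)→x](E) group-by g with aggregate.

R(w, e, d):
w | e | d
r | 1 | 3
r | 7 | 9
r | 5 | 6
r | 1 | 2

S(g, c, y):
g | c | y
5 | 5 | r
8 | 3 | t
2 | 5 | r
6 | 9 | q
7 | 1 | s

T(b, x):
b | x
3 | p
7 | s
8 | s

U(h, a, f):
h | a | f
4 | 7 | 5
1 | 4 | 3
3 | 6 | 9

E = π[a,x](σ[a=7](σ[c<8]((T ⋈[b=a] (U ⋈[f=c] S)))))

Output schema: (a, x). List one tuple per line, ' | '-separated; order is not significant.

Per-node cardinality:
  T → 3
  U → 3
  S → 5
  (U ⋈[f=c] S) → 4
  (T ⋈[b=a] (U ⋈[f=c] S)) → 2
  σ[c<8]((T ⋈[b=a] (U ⋈[f=c] S))) → 2
  σ[a=7](σ[c<8]((T ⋈[b=a] (U ⋈[f=c] S)))) → 2
  π[a,x](σ[a=7](σ[c<8]((T ⋈[b=a] (U ⋈[f=c] S))))) → 2

== RESULT ==
a | x
7 | s
7 | s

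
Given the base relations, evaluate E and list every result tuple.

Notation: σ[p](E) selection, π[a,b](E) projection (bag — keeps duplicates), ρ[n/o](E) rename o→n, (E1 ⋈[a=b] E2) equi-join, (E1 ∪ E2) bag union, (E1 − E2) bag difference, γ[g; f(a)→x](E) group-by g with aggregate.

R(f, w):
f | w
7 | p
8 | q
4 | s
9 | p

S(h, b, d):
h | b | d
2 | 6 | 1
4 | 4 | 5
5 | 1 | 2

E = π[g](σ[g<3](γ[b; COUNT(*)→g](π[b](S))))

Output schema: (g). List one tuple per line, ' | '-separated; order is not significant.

Stepwise |·|:
  S → 3
  π[b](S) → 3
  γ[b; COUNT(*)→g](π[b](S)) → 3
  σ[g<3](γ[b; COUNT(*)→g](π[b](S))) → 3
  π[g](σ[g<3](γ[b; COUNT(*)→g](π[b](S)))) → 3

== RESULT ==
g
1
1
1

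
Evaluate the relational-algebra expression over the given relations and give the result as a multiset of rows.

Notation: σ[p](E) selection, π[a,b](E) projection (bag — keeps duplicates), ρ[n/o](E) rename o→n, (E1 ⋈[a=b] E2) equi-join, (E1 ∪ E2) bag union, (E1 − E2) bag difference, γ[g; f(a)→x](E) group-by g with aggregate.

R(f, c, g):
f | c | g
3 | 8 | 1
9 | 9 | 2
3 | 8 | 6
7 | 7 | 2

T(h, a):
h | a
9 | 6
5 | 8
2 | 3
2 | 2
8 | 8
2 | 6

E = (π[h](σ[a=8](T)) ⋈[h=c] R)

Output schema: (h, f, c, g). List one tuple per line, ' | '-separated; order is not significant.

Row counts bottom-up:
  T → 6
  σ[a=8](T) → 2
  π[h](σ[a=8](T)) → 2
  R → 4
  (π[h](σ[a=8](T)) ⋈[h=c] R) → 2

== RESULT ==
h | f | c | g
8 | 3 | 8 | 1
8 | 3 | 8 | 6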